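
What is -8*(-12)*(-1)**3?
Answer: -96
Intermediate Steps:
-8*(-12)*(-1)**3 = 96*(-1) = -96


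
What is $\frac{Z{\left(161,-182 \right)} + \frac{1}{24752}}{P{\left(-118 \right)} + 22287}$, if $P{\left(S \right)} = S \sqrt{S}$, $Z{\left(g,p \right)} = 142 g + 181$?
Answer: $\frac{747742401807}{725602551856} + \frac{33651259883 i \sqrt{118}}{6167621690776} \approx 1.0305 + 0.059269 i$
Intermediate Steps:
$Z{\left(g,p \right)} = 181 + 142 g$
$P{\left(S \right)} = S^{\frac{3}{2}}$
$\frac{Z{\left(161,-182 \right)} + \frac{1}{24752}}{P{\left(-118 \right)} + 22287} = \frac{\left(181 + 142 \cdot 161\right) + \frac{1}{24752}}{\left(-118\right)^{\frac{3}{2}} + 22287} = \frac{\left(181 + 22862\right) + \frac{1}{24752}}{- 118 i \sqrt{118} + 22287} = \frac{23043 + \frac{1}{24752}}{22287 - 118 i \sqrt{118}} = \frac{570360337}{24752 \left(22287 - 118 i \sqrt{118}\right)}$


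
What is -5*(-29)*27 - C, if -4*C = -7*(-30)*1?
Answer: 7935/2 ≈ 3967.5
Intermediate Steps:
C = -105/2 (C = -(-7*(-30))/4 = -105/2 ≈ -52.500)
-5*(-29)*27 - C = -5*(-29)*27 - 1*(-105/2) = 145*27 + 105/2 = 3915 + 105/2 = 7935/2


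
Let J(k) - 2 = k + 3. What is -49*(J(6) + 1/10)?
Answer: -5439/10 ≈ -543.90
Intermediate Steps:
J(k) = 5 + k (J(k) = 2 + (k + 3) = 2 + (3 + k) = 5 + k)
-49*(J(6) + 1/10) = -49*((5 + 6) + 1/10) = -49*(11 + ⅒) = -49*111/10 = -5439/10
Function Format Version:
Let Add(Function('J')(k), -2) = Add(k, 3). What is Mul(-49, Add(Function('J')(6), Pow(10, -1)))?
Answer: Rational(-5439, 10) ≈ -543.90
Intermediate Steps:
Function('J')(k) = Add(5, k) (Function('J')(k) = Add(2, Add(k, 3)) = Add(2, Add(3, k)) = Add(5, k))
Mul(-49, Add(Function('J')(6), Pow(10, -1))) = Mul(-49, Add(Add(5, 6), Pow(10, -1))) = Mul(-49, Add(11, Rational(1, 10))) = Mul(-49, Rational(111, 10)) = Rational(-5439, 10)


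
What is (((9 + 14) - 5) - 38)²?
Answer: 400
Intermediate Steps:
(((9 + 14) - 5) - 38)² = ((23 - 5) - 38)² = (18 - 38)² = (-20)² = 400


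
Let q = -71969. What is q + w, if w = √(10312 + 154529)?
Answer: -71969 + √164841 ≈ -71563.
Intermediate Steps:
w = √164841 ≈ 406.01
q + w = -71969 + √164841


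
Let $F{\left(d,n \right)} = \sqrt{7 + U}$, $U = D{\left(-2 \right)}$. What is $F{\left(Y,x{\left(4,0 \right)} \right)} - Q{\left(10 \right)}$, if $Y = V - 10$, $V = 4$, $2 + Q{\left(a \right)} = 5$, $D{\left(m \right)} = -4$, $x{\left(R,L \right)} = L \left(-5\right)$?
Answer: $-3 + \sqrt{3} \approx -1.268$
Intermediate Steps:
$x{\left(R,L \right)} = - 5 L$
$Q{\left(a \right)} = 3$ ($Q{\left(a \right)} = -2 + 5 = 3$)
$U = -4$
$Y = -6$ ($Y = 4 - 10 = -6$)
$F{\left(d,n \right)} = \sqrt{3}$ ($F{\left(d,n \right)} = \sqrt{7 - 4} = \sqrt{3}$)
$F{\left(Y,x{\left(4,0 \right)} \right)} - Q{\left(10 \right)} = \sqrt{3} - 3 = -3 + \sqrt{3}$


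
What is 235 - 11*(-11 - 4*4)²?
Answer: -7784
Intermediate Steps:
235 - 11*(-11 - 4*4)² = 235 - 11*(-11 - 16)² = 235 - 11*(-27)² = 235 - 11*729 = 235 - 8019 = -7784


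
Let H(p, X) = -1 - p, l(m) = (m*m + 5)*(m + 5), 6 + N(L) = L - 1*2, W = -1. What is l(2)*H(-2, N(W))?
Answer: 63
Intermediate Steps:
N(L) = -8 + L (N(L) = -6 + (L - 1*2) = -6 + (L - 2) = -6 + (-2 + L) = -8 + L)
l(m) = (5 + m)*(5 + m²) (l(m) = (m² + 5)*(5 + m) = (5 + m²)*(5 + m) = (5 + m)*(5 + m²))
l(2)*H(-2, N(W)) = (25 + 2³ + 5*2 + 5*2²)*(-1 - 1*(-2)) = (25 + 8 + 10 + 5*4)*(-1 + 2) = (25 + 8 + 10 + 20)*1 = 63*1 = 63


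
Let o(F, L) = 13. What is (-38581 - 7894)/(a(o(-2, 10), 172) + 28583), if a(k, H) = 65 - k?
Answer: -9295/5727 ≈ -1.6230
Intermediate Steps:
(-38581 - 7894)/(a(o(-2, 10), 172) + 28583) = (-38581 - 7894)/((65 - 1*13) + 28583) = -46475/((65 - 13) + 28583) = -46475/(52 + 28583) = -46475/28635 = -46475*1/28635 = -9295/5727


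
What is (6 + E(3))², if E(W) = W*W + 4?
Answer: 361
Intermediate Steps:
E(W) = 4 + W² (E(W) = W² + 4 = 4 + W²)
(6 + E(3))² = (6 + (4 + 3²))² = (6 + (4 + 9))² = (6 + 13)² = 19² = 361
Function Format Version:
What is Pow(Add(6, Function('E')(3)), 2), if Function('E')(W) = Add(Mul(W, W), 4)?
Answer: 361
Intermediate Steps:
Function('E')(W) = Add(4, Pow(W, 2)) (Function('E')(W) = Add(Pow(W, 2), 4) = Add(4, Pow(W, 2)))
Pow(Add(6, Function('E')(3)), 2) = Pow(Add(6, Add(4, Pow(3, 2))), 2) = Pow(Add(6, Add(4, 9)), 2) = Pow(Add(6, 13), 2) = Pow(19, 2) = 361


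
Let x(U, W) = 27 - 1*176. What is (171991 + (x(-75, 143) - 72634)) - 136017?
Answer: -36809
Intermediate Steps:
x(U, W) = -149 (x(U, W) = 27 - 176 = -149)
(171991 + (x(-75, 143) - 72634)) - 136017 = (171991 + (-149 - 72634)) - 136017 = (171991 - 72783) - 136017 = 99208 - 136017 = -36809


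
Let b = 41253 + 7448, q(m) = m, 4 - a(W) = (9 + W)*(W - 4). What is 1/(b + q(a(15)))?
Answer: 1/48441 ≈ 2.0644e-5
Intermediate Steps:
a(W) = 4 - (-4 + W)*(9 + W) (a(W) = 4 - (9 + W)*(W - 4) = 4 - (9 + W)*(-4 + W) = 4 - (-4 + W)*(9 + W))
b = 48701
1/(b + q(a(15))) = 1/(48701 + (40 - 1*15**2 - 5*15)) = 1/(48701 + (40 - 1*225 - 75)) = 1/(48701 + (40 - 225 - 75)) = 1/(48701 - 260) = 1/48441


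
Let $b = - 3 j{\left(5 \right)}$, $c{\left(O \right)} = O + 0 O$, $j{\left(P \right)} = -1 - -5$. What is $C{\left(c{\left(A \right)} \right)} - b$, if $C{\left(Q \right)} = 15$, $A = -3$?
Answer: $27$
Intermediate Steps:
$j{\left(P \right)} = 4$ ($j{\left(P \right)} = -1 + 5 = 4$)
$c{\left(O \right)} = O$ ($c{\left(O \right)} = O + 0 = O$)
$b = -12$ ($b = \left(-3\right) 4 = -12$)
$C{\left(c{\left(A \right)} \right)} - b = 15 - -12 = 15 + 12 = 27$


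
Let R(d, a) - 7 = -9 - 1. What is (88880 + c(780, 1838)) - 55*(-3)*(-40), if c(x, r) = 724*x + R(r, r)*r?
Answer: 641486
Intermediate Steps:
R(d, a) = -3 (R(d, a) = 7 + (-9 - 1) = 7 - 10 = -3)
c(x, r) = -3*r + 724*x (c(x, r) = 724*x - 3*r = -3*r + 724*x)
(88880 + c(780, 1838)) - 55*(-3)*(-40) = (88880 + (-3*1838 + 724*780)) - 55*(-3)*(-40) = (88880 + (-5514 + 564720)) + 165*(-40) = (88880 + 559206) - 6600 = 648086 - 6600 = 641486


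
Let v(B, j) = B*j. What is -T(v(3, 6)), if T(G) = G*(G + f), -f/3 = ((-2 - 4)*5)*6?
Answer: -10044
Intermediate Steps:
f = 540 (f = -3*(-2 - 4)*5*6 = -3*(-6*5)*6 = -(-90)*6 = -3*(-180) = 540)
T(G) = G*(540 + G) (T(G) = G*(G + 540) = G*(540 + G))
-T(v(3, 6)) = -3*6*(540 + 3*6) = -18*(540 + 18) = -18*558 = -1*10044 = -10044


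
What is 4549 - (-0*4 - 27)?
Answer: 4576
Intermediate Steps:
4549 - (-0*4 - 27) = 4549 - (-28*0 - 27) = 4549 - (0 - 27) = 4549 - 1*(-27) = 4549 + 27 = 4576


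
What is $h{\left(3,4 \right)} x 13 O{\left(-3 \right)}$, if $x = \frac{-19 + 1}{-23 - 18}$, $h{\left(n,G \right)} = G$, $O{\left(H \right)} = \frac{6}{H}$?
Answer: $- \frac{1872}{41} \approx -45.659$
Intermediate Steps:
$x = \frac{18}{41}$ ($x = - \frac{18}{-41} = \left(-18\right) \left(- \frac{1}{41}\right) = \frac{18}{41} \approx 0.43902$)
$h{\left(3,4 \right)} x 13 O{\left(-3 \right)} = 4 \cdot \frac{18}{41} \cdot 13 \frac{6}{-3} = \frac{72 \cdot 13 \cdot 6 \left(- \frac{1}{3}\right)}{41} = \frac{72 \cdot 13 \left(-2\right)}{41} = \frac{72}{41} \left(-26\right) = - \frac{1872}{41}$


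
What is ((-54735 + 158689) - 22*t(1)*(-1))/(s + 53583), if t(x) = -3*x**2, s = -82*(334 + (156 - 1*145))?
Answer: 103888/25293 ≈ 4.1074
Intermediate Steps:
s = -28290 (s = -82*(334 + (156 - 145)) = -82*(334 + 11) = -82*345 = -28290)
((-54735 + 158689) - 22*t(1)*(-1))/(s + 53583) = ((-54735 + 158689) - (-66)*1**2*(-1))/(-28290 + 53583) = (103954 - (-66)*(-1))/25293 = (103954 - 22*(-3)*(-1))*(1/25293) = (103954 + 66*(-1))*(1/25293) = (103954 - 66)*(1/25293) = 103888*(1/25293) = 103888/25293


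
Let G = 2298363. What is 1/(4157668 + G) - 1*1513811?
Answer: -9773210744140/6456031 ≈ -1.5138e+6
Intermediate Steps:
1/(4157668 + G) - 1*1513811 = 1/(4157668 + 2298363) - 1*1513811 = 1/6456031 - 1513811 = -9773210744140/6456031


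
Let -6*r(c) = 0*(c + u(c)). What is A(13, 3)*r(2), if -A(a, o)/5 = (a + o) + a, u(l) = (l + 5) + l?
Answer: 0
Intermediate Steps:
u(l) = 5 + 2*l (u(l) = (5 + l) + l = 5 + 2*l)
A(a, o) = -10*a - 5*o (A(a, o) = -5*((a + o) + a) = -5*(o + 2*a) = -10*a - 5*o)
r(c) = 0 (r(c) = -0*(c + (5 + 2*c)) = -0*(5 + 3*c) = -⅙*0 = 0)
A(13, 3)*r(2) = (-10*13 - 5*3)*0 = (-130 - 15)*0 = -145*0 = 0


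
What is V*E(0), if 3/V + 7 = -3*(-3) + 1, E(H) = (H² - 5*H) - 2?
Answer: -2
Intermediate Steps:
E(H) = -2 + H² - 5*H
V = 1 (V = 3/(-7 + (-3*(-3) + 1)) = 3/(-7 + (9 + 1)) = 3/(-7 + 10) = 3/3 = 3*(⅓) = 1)
V*E(0) = 1*(-2 + 0² - 5*0) = 1*(-2 + 0 + 0) = 1*(-2) = -2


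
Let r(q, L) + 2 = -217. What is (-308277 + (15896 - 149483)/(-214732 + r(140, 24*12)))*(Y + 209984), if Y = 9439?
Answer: -14539914974560320/214951 ≈ -6.7643e+10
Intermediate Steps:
r(q, L) = -219 (r(q, L) = -2 - 217 = -219)
(-308277 + (15896 - 149483)/(-214732 + r(140, 24*12)))*(Y + 209984) = (-308277 + (15896 - 149483)/(-214732 - 219))*(9439 + 209984) = (-308277 - 133587/(-214951))*219423 = (-308277 - 133587*(-1/214951))*219423 = (-308277 + 133587/214951)*219423 = -66264315840/214951*219423 = -14539914974560320/214951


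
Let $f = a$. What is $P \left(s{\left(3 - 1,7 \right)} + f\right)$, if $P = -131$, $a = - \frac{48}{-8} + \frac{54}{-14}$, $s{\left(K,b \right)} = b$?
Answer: $- \frac{8384}{7} \approx -1197.7$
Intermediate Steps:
$a = \frac{15}{7}$ ($a = \left(-48\right) \left(- \frac{1}{8}\right) + 54 \left(- \frac{1}{14}\right) = 6 - \frac{27}{7} = \frac{15}{7} \approx 2.1429$)
$f = \frac{15}{7} \approx 2.1429$
$P \left(s{\left(3 - 1,7 \right)} + f\right) = - 131 \left(7 + \frac{15}{7}\right) = \left(-131\right) \frac{64}{7} = - \frac{8384}{7}$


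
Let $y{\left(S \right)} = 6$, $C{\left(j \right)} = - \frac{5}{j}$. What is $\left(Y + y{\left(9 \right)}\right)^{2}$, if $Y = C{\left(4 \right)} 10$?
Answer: $\frac{169}{4} \approx 42.25$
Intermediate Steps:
$Y = - \frac{25}{2}$ ($Y = - \frac{5}{4} \cdot 10 = \left(-5\right) \frac{1}{4} \cdot 10 = \left(- \frac{5}{4}\right) 10 = - \frac{25}{2} \approx -12.5$)
$\left(Y + y{\left(9 \right)}\right)^{2} = \left(- \frac{25}{2} + 6\right)^{2} = \left(- \frac{13}{2}\right)^{2} = \frac{169}{4}$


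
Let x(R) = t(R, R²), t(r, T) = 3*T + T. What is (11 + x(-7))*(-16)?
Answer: -3312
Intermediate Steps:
t(r, T) = 4*T
x(R) = 4*R²
(11 + x(-7))*(-16) = (11 + 4*(-7)²)*(-16) = (11 + 4*49)*(-16) = (11 + 196)*(-16) = 207*(-16) = -3312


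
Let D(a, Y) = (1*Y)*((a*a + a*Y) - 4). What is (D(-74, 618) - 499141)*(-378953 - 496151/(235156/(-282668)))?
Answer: -324436211024970800/58789 ≈ -5.5187e+12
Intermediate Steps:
D(a, Y) = Y*(-4 + a² + Y*a) (D(a, Y) = Y*((a² + Y*a) - 4) = Y*(-4 + a² + Y*a))
(D(-74, 618) - 499141)*(-378953 - 496151/(235156/(-282668))) = (618*(-4 + (-74)² + 618*(-74)) - 499141)*(-378953 - 496151/(235156/(-282668))) = (618*(-4 + 5476 - 45732) - 499141)*(-378953 - 496151/(235156*(-1/282668))) = (618*(-40260) - 499141)*(-378953 - 496151/(-58789/70667)) = (-24880680 - 499141)*(-378953 - 496151*(-70667/58789)) = -25379821*(-378953 + 35061502717/58789) = -25379821*12783234800/58789 = -324436211024970800/58789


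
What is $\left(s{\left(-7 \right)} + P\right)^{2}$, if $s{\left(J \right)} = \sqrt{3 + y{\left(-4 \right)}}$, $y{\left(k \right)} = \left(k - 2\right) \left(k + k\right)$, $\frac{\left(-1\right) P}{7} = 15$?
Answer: $\left(105 - \sqrt{51}\right)^{2} \approx 9576.3$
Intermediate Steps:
$P = -105$ ($P = \left(-7\right) 15 = -105$)
$y{\left(k \right)} = 2 k \left(-2 + k\right)$ ($y{\left(k \right)} = \left(-2 + k\right) 2 k = 2 k \left(-2 + k\right)$)
$s{\left(J \right)} = \sqrt{51}$ ($s{\left(J \right)} = \sqrt{3 + 2 \left(-4\right) \left(-2 - 4\right)} = \sqrt{3 + 2 \left(-4\right) \left(-6\right)} = \sqrt{3 + 48} = \sqrt{51}$)
$\left(s{\left(-7 \right)} + P\right)^{2} = \left(\sqrt{51} - 105\right)^{2} = \left(-105 + \sqrt{51}\right)^{2}$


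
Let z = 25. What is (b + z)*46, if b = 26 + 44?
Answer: 4370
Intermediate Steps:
b = 70
(b + z)*46 = (70 + 25)*46 = 95*46 = 4370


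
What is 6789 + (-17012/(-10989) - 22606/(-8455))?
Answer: 7091817841/1043955 ≈ 6793.2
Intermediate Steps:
6789 + (-17012/(-10989) - 22606/(-8455)) = 6789 + (-17012*(-1/10989) - 22606*(-1/8455)) = 6789 + (17012/10989 + 254/95) = 6789 + 4407346/1043955 = 7091817841/1043955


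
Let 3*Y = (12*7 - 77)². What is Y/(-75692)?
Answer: -49/227076 ≈ -0.00021579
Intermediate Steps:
Y = 49/3 (Y = (12*7 - 77)²/3 = (84 - 77)²/3 = (⅓)*7² = (⅓)*49 = 49/3 ≈ 16.333)
Y/(-75692) = (49/3)/(-75692) = (49/3)*(-1/75692) = -49/227076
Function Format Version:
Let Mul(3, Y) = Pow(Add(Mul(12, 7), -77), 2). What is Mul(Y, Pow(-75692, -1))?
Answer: Rational(-49, 227076) ≈ -0.00021579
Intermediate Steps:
Y = Rational(49, 3) (Y = Mul(Rational(1, 3), Pow(Add(Mul(12, 7), -77), 2)) = Mul(Rational(1, 3), Pow(Add(84, -77), 2)) = Mul(Rational(1, 3), Pow(7, 2)) = Mul(Rational(1, 3), 49) = Rational(49, 3) ≈ 16.333)
Mul(Y, Pow(-75692, -1)) = Mul(Rational(49, 3), Pow(-75692, -1)) = Mul(Rational(49, 3), Rational(-1, 75692)) = Rational(-49, 227076)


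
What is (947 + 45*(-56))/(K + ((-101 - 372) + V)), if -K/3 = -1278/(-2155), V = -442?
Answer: 3389815/1975659 ≈ 1.7158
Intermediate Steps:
K = -3834/2155 (K = -(-3834)/(-2155) = -(-3834)*(-1)/2155 = -3*1278/2155 = -3834/2155 ≈ -1.7791)
(947 + 45*(-56))/(K + ((-101 - 372) + V)) = (947 + 45*(-56))/(-3834/2155 + ((-101 - 372) - 442)) = (947 - 2520)/(-3834/2155 + (-473 - 442)) = -1573/(-3834/2155 - 915) = -1573/(-1975659/2155) = -1573*(-2155/1975659) = 3389815/1975659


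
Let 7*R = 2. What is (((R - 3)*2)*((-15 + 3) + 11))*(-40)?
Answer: -1520/7 ≈ -217.14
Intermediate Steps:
R = 2/7 (R = (⅐)*2 = 2/7 ≈ 0.28571)
(((R - 3)*2)*((-15 + 3) + 11))*(-40) = (((2/7 - 3)*2)*((-15 + 3) + 11))*(-40) = ((-19/7*2)*(-12 + 11))*(-40) = -38/7*(-1)*(-40) = (38/7)*(-40) = -1520/7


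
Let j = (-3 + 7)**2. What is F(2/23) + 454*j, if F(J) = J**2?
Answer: 3842660/529 ≈ 7264.0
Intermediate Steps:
j = 16 (j = 4**2 = 16)
F(2/23) + 454*j = (2/23)**2 + 454*16 = (2*(1/23))**2 + 7264 = (2/23)**2 + 7264 = 4/529 + 7264 = 3842660/529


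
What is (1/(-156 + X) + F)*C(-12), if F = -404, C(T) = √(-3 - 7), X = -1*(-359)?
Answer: -82011*I*√10/203 ≈ -1277.5*I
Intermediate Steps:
X = 359
C(T) = I*√10 (C(T) = √(-10) = I*√10)
(1/(-156 + X) + F)*C(-12) = (1/(-156 + 359) - 404)*(I*√10) = (1/203 - 404)*(I*√10) = -82011*I*√10/203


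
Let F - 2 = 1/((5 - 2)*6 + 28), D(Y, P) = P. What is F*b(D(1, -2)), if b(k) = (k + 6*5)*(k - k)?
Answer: 0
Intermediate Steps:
b(k) = 0 (b(k) = (k + 30)*0 = (30 + k)*0 = 0)
F = 93/46 (F = 2 + 1/((5 - 2)*6 + 28) = 2 + 1/(3*6 + 28) = 2 + 1/(18 + 28) = 2 + 1/46 = 93/46 ≈ 2.0217)
F*b(D(1, -2)) = (93/46)*0 = 0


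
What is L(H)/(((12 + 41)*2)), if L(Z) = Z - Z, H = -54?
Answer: 0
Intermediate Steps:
L(Z) = 0
L(H)/(((12 + 41)*2)) = 0/(((12 + 41)*2)) = 0/((53*2)) = 0/106 = 0*(1/106) = 0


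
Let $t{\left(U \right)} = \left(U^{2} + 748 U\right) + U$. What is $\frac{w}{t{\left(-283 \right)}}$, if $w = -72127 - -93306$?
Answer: $- \frac{21179}{131878} \approx -0.1606$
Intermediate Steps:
$t{\left(U \right)} = U^{2} + 749 U$
$w = 21179$ ($w = -72127 + 93306 = 21179$)
$\frac{w}{t{\left(-283 \right)}} = \frac{21179}{\left(-283\right) \left(749 - 283\right)} = \frac{21179}{\left(-283\right) 466} = \frac{21179}{-131878} = 21179 \left(- \frac{1}{131878}\right) = - \frac{21179}{131878}$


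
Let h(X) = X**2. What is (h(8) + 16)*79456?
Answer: 6356480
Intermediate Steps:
(h(8) + 16)*79456 = (8**2 + 16)*79456 = (64 + 16)*79456 = 80*79456 = 6356480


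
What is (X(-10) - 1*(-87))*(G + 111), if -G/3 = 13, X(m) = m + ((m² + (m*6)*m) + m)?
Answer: 55224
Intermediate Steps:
X(m) = 2*m + 7*m² (X(m) = m + ((m² + (6*m)*m) + m) = m + ((m² + 6*m²) + m) = m + (7*m² + m) = m + (m + 7*m²) = 2*m + 7*m²)
G = -39 (G = -3*13 = -39)
(X(-10) - 1*(-87))*(G + 111) = (-10*(2 + 7*(-10)) - 1*(-87))*(-39 + 111) = (-10*(2 - 70) + 87)*72 = (-10*(-68) + 87)*72 = (680 + 87)*72 = 767*72 = 55224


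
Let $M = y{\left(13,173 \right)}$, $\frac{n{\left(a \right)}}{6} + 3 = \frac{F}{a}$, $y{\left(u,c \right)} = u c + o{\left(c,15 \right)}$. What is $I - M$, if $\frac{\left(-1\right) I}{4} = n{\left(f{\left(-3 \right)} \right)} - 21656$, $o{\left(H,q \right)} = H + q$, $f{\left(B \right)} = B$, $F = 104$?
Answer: $85091$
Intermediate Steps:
$y{\left(u,c \right)} = 15 + c + c u$ ($y{\left(u,c \right)} = u c + \left(c + 15\right) = c u + \left(15 + c\right) = 15 + c + c u$)
$n{\left(a \right)} = -18 + \frac{624}{a}$ ($n{\left(a \right)} = -18 + 6 \frac{104}{a} = -18 + \frac{624}{a}$)
$M = 2437$ ($M = 15 + 173 + 173 \cdot 13 = 15 + 173 + 2249 = 2437$)
$I = 87528$ ($I = - 4 \left(\left(-18 + \frac{624}{-3}\right) - 21656\right) = - 4 \left(\left(-18 + 624 \left(- \frac{1}{3}\right)\right) - 21656\right) = - 4 \left(\left(-18 - 208\right) - 21656\right) = - 4 \left(-226 - 21656\right) = \left(-4\right) \left(-21882\right) = 87528$)
$I - M = 87528 - 2437 = 85091$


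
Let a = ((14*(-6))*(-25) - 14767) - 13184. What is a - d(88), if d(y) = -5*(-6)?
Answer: -25881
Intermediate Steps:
d(y) = 30
a = -25851 (a = (-84*(-25) - 14767) - 13184 = (2100 - 14767) - 13184 = -12667 - 13184 = -25851)
a - d(88) = -25851 - 1*30 = -25851 - 30 = -25881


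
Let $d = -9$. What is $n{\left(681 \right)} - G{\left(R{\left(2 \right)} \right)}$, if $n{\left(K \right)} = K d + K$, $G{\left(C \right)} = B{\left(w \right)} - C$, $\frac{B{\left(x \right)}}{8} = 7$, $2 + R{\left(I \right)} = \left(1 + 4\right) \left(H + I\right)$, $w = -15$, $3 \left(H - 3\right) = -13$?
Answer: $- \frac{16508}{3} \approx -5502.7$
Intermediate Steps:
$H = - \frac{4}{3}$ ($H = 3 + \frac{1}{3} \left(-13\right) = 3 - \frac{13}{3} = - \frac{4}{3} \approx -1.3333$)
$R{\left(I \right)} = - \frac{26}{3} + 5 I$ ($R{\left(I \right)} = -2 + \left(1 + 4\right) \left(- \frac{4}{3} + I\right) = -2 + 5 \left(- \frac{4}{3} + I\right) = -2 + \left(- \frac{20}{3} + 5 I\right) = - \frac{26}{3} + 5 I$)
$B{\left(x \right)} = 56$ ($B{\left(x \right)} = 8 \cdot 7 = 56$)
$G{\left(C \right)} = 56 - C$
$n{\left(K \right)} = - 8 K$ ($n{\left(K \right)} = K \left(-9\right) + K = - 9 K + K = - 8 K$)
$n{\left(681 \right)} - G{\left(R{\left(2 \right)} \right)} = \left(-8\right) 681 - \left(56 - \left(- \frac{26}{3} + 5 \cdot 2\right)\right) = -5448 - \left(56 - \left(- \frac{26}{3} + 10\right)\right) = -5448 - \left(56 - \frac{4}{3}\right) = -5448 - \frac{164}{3} = - \frac{16508}{3}$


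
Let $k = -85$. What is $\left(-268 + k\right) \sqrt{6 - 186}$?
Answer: $- 2118 i \sqrt{5} \approx - 4736.0 i$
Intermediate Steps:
$\left(-268 + k\right) \sqrt{6 - 186} = \left(-268 - 85\right) \sqrt{6 - 186} = - 353 \sqrt{-180} = - 353 \cdot 6 i \sqrt{5} = - 2118 i \sqrt{5}$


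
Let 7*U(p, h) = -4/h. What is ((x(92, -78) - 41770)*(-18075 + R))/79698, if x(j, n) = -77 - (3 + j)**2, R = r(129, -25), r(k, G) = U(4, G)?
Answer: 80457145756/6973575 ≈ 11537.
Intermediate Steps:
U(p, h) = -4/(7*h) (U(p, h) = (-4/h)/7 = -4/(7*h))
r(k, G) = -4/(7*G)
R = 4/175 (R = -4/7/(-25) = -4/7*(-1/25) = 4/175 ≈ 0.022857)
((x(92, -78) - 41770)*(-18075 + R))/79698 = (((-77 - (3 + 92)**2) - 41770)*(-18075 + 4/175))/79698 = (((-77 - 1*95**2) - 41770)*(-3163121/175))*(1/79698) = (((-77 - 1*9025) - 41770)*(-3163121/175))*(1/79698) = (((-77 - 9025) - 41770)*(-3163121/175))*(1/79698) = ((-9102 - 41770)*(-3163121/175))*(1/79698) = -50872*(-3163121/175)*(1/79698) = (160914291512/175)*(1/79698) = 80457145756/6973575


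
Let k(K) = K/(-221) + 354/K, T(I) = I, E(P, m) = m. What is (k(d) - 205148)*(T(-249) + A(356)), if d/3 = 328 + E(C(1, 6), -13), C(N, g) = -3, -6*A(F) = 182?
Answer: 11968022379046/208845 ≈ 5.7306e+7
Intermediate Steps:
A(F) = -91/3 (A(F) = -⅙*182 = -91/3)
d = 945 (d = 3*(328 - 13) = 3*315 = 945)
k(K) = 354/K - K/221 (k(K) = K*(-1/221) + 354/K = -K/221 + 354/K = 354/K - K/221)
(k(d) - 205148)*(T(-249) + A(356)) = ((354/945 - 1/221*945) - 205148)*(-249 - 91/3) = ((354*(1/945) - 945/221) - 205148)*(-838/3) = ((118/315 - 945/221) - 205148)*(-838/3) = (-271597/69615 - 205148)*(-838/3) = -14281649617/69615*(-838/3) = 11968022379046/208845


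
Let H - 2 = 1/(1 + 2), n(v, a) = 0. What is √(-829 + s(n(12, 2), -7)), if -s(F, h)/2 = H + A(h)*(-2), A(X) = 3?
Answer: I*√7395/3 ≈ 28.665*I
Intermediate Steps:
H = 7/3 (H = 2 + 1/(1 + 2) = 2 + 1/3 = 2 + ⅓ = 7/3 ≈ 2.3333)
s(F, h) = 22/3 (s(F, h) = -2*(7/3 + 3*(-2)) = -2*(7/3 - 6) = -2*(-11/3) = 22/3)
√(-829 + s(n(12, 2), -7)) = √(-829 + 22/3) = √(-2465/3) = I*√7395/3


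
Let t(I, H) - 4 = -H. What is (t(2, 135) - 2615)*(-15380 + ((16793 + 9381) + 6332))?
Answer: -47027996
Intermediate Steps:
t(I, H) = 4 - H
(t(2, 135) - 2615)*(-15380 + ((16793 + 9381) + 6332)) = ((4 - 1*135) - 2615)*(-15380 + ((16793 + 9381) + 6332)) = ((4 - 135) - 2615)*(-15380 + (26174 + 6332)) = (-131 - 2615)*(-15380 + 32506) = -2746*17126 = -47027996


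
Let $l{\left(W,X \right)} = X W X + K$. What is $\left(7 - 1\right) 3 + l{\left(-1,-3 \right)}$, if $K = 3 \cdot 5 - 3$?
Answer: $21$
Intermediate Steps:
$K = 12$ ($K = 15 - 3 = 12$)
$l{\left(W,X \right)} = 12 + W X^{2}$ ($l{\left(W,X \right)} = X W X + 12 = W X X + 12 = W X^{2} + 12 = 12 + W X^{2}$)
$\left(7 - 1\right) 3 + l{\left(-1,-3 \right)} = \left(7 - 1\right) 3 + \left(12 - \left(-3\right)^{2}\right) = 6 \cdot 3 + \left(12 - 9\right) = 18 + \left(12 - 9\right) = 18 + 3 = 21$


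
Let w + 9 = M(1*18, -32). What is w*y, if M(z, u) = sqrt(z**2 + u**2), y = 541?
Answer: -4869 + 1082*sqrt(337) ≈ 14994.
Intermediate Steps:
M(z, u) = sqrt(u**2 + z**2)
w = -9 + 2*sqrt(337) (w = -9 + sqrt((-32)**2 + (1*18)**2) = -9 + sqrt(1024 + 18**2) = -9 + sqrt(1024 + 324) = -9 + sqrt(1348) = -9 + 2*sqrt(337) ≈ 27.715)
w*y = (-9 + 2*sqrt(337))*541 = -4869 + 1082*sqrt(337)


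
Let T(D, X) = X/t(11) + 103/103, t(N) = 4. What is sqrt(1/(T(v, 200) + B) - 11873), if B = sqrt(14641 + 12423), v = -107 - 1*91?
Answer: sqrt(-605522 - 23746*sqrt(6766))/sqrt(51 + 2*sqrt(6766)) ≈ 108.96*I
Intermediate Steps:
v = -198 (v = -107 - 91 = -198)
B = 2*sqrt(6766) (B = sqrt(27064) = 2*sqrt(6766) ≈ 164.51)
T(D, X) = 1 + X/4 (T(D, X) = X/4 + 103/103 = X*(1/4) + 103*(1/103) = X/4 + 1 = 1 + X/4)
sqrt(1/(T(v, 200) + B) - 11873) = sqrt(1/((1 + (1/4)*200) + 2*sqrt(6766)) - 11873) = sqrt(1/((1 + 50) + 2*sqrt(6766)) - 11873) = sqrt(1/(51 + 2*sqrt(6766)) - 11873) = sqrt(-11873 + 1/(51 + 2*sqrt(6766)))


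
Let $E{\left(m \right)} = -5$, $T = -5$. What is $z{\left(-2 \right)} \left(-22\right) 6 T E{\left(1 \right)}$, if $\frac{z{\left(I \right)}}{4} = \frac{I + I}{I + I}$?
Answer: $-13200$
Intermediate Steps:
$z{\left(I \right)} = 4$ ($z{\left(I \right)} = 4 \frac{I + I}{I + I} = 4 \frac{2 I}{2 I} = 4 \frac{1}{2 I} 2 I = 4 \cdot 1 = 4$)
$z{\left(-2 \right)} \left(-22\right) 6 T E{\left(1 \right)} = 4 \left(-22\right) 6 \left(-5\right) \left(-5\right) = - 88 \left(\left(-30\right) \left(-5\right)\right) = \left(-88\right) 150 = -13200$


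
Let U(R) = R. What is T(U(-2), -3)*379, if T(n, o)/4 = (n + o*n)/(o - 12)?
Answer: -6064/15 ≈ -404.27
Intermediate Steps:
T(n, o) = 4*(n + n*o)/(-12 + o) (T(n, o) = 4*((n + o*n)/(o - 12)) = 4*((n + n*o)/(-12 + o)) = 4*(n + n*o)/(-12 + o))
T(U(-2), -3)*379 = (4*(-2)*(1 - 3)/(-12 - 3))*379 = (4*(-2)*(-2)/(-15))*379 = (4*(-2)*(-1/15)*(-2))*379 = -16/15*379 = -6064/15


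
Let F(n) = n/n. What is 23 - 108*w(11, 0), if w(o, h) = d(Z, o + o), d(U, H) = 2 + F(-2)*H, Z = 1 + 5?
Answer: -2569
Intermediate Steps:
Z = 6
F(n) = 1
d(U, H) = 2 + H (d(U, H) = 2 + 1*H = 2 + H)
w(o, h) = 2 + 2*o (w(o, h) = 2 + (o + o) = 2 + 2*o)
23 - 108*w(11, 0) = 23 - 108*(2 + 2*11) = 23 - 108*(2 + 22) = 23 - 108*24 = 23 - 2592 = -2569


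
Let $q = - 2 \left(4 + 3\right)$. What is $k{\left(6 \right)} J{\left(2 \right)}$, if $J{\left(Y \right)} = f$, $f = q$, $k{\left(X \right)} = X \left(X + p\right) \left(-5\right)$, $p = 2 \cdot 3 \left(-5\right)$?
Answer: $-10080$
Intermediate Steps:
$p = -30$ ($p = 6 \left(-5\right) = -30$)
$q = -14$ ($q = \left(-2\right) 7 = -14$)
$k{\left(X \right)} = - 5 X \left(-30 + X\right)$ ($k{\left(X \right)} = X \left(X - 30\right) \left(-5\right) = X \left(-30 + X\right) \left(-5\right) = - 5 X \left(-30 + X\right)$)
$f = -14$
$J{\left(Y \right)} = -14$
$k{\left(6 \right)} J{\left(2 \right)} = 5 \cdot 6 \left(30 - 6\right) \left(-14\right) = 5 \cdot 6 \cdot 24 \left(-14\right) = 720 \left(-14\right) = -10080$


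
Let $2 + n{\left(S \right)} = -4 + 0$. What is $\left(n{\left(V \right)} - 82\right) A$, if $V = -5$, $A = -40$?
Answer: $3520$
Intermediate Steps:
$n{\left(S \right)} = -6$ ($n{\left(S \right)} = -2 + \left(-4 + 0\right) = -2 - 4 = -6$)
$\left(n{\left(V \right)} - 82\right) A = \left(-6 - 82\right) \left(-40\right) = \left(-88\right) \left(-40\right) = 3520$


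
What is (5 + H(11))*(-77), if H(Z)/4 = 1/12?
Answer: -1232/3 ≈ -410.67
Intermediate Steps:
H(Z) = 1/3 (H(Z) = 4*(1/12) = 1/3)
(5 + H(11))*(-77) = (5 + 1/3)*(-77) = (16/3)*(-77) = -1232/3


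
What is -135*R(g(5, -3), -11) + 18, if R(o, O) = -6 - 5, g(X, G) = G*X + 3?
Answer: 1503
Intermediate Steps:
g(X, G) = 3 + G*X
R(o, O) = -11
-135*R(g(5, -3), -11) + 18 = -135*(-11) + 18 = 1485 + 18 = 1503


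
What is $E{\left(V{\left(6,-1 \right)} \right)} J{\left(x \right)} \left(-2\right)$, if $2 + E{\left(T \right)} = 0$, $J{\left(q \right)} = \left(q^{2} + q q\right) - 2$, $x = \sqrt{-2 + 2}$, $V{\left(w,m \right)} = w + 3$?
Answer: $-8$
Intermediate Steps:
$V{\left(w,m \right)} = 3 + w$
$x = 0$ ($x = \sqrt{0} = 0$)
$J{\left(q \right)} = -2 + 2 q^{2}$ ($J{\left(q \right)} = \left(q^{2} + q^{2}\right) - 2 = 2 q^{2} - 2 = -2 + 2 q^{2}$)
$E{\left(T \right)} = -2$ ($E{\left(T \right)} = -2 + 0 = -2$)
$E{\left(V{\left(6,-1 \right)} \right)} J{\left(x \right)} \left(-2\right) = - 2 \left(-2 + 2 \cdot 0^{2}\right) \left(-2\right) = - 2 \left(-2 + 2 \cdot 0\right) \left(-2\right) = - 2 \left(-2 + 0\right) \left(-2\right) = \left(-2\right) \left(-2\right) \left(-2\right) = 4 \left(-2\right) = -8$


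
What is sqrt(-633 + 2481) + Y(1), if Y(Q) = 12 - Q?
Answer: 11 + 2*sqrt(462) ≈ 53.988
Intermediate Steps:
sqrt(-633 + 2481) + Y(1) = sqrt(-633 + 2481) + (12 - 1*1) = sqrt(1848) + (12 - 1) = 2*sqrt(462) + 11 = 11 + 2*sqrt(462)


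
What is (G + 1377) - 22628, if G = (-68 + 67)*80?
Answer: -21331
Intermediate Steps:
G = -80 (G = -1*80 = -80)
(G + 1377) - 22628 = (-80 + 1377) - 22628 = 1297 - 22628 = -21331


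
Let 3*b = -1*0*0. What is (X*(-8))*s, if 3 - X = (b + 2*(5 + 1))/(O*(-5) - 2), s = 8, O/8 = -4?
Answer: -14784/79 ≈ -187.14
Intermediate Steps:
O = -32 (O = 8*(-4) = -32)
b = 0 (b = (-1*0*0)/3 = (0*0)/3 = (1/3)*0 = 0)
X = 231/79 (X = 3 - (0 + 2*(5 + 1))/(-32*(-5) - 2) = 3 - (0 + 2*6)/(160 - 2) = 3 - (0 + 12)/158 = 3 - 12/158 = 3 - 1*6/79 = 3 - 6/79 = 231/79 ≈ 2.9240)
(X*(-8))*s = ((231/79)*(-8))*8 = -1848/79*8 = -14784/79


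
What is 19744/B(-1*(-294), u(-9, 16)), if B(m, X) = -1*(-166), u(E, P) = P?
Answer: 9872/83 ≈ 118.94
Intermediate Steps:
B(m, X) = 166
19744/B(-1*(-294), u(-9, 16)) = 19744/166 = 19744*(1/166) = 9872/83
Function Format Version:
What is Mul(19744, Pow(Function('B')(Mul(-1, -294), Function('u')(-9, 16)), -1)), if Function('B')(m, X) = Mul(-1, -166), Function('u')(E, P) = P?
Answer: Rational(9872, 83) ≈ 118.94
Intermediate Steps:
Function('B')(m, X) = 166
Mul(19744, Pow(Function('B')(Mul(-1, -294), Function('u')(-9, 16)), -1)) = Mul(19744, Pow(166, -1)) = Mul(19744, Rational(1, 166)) = Rational(9872, 83)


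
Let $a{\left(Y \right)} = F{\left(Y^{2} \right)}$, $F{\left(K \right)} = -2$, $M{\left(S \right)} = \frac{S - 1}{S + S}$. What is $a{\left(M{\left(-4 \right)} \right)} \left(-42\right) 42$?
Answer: $3528$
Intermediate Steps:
$M{\left(S \right)} = \frac{-1 + S}{2 S}$
$a{\left(Y \right)} = -2$
$a{\left(M{\left(-4 \right)} \right)} \left(-42\right) 42 = \left(-2\right) \left(-42\right) 42 = 84 \cdot 42 = 3528$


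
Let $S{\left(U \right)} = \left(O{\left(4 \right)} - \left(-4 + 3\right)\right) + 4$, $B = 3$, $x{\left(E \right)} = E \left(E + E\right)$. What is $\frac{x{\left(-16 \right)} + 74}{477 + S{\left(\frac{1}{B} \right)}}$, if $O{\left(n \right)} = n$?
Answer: $\frac{293}{243} \approx 1.2058$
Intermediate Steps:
$x{\left(E \right)} = 2 E^{2}$ ($x{\left(E \right)} = E 2 E = 2 E^{2}$)
$S{\left(U \right)} = 9$ ($S{\left(U \right)} = \left(4 - \left(-4 + 3\right)\right) + 4 = \left(4 - -1\right) + 4 = \left(4 + 1\right) + 4 = 5 + 4 = 9$)
$\frac{x{\left(-16 \right)} + 74}{477 + S{\left(\frac{1}{B} \right)}} = \frac{2 \left(-16\right)^{2} + 74}{477 + 9} = \frac{2 \cdot 256 + 74}{486} = \left(512 + 74\right) \frac{1}{486} = 586 \cdot \frac{1}{486} = \frac{293}{243}$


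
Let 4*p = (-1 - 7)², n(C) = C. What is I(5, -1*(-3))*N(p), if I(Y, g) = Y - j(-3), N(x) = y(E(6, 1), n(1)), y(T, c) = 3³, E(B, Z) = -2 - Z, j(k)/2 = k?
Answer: 297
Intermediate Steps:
j(k) = 2*k
p = 16 (p = (-1 - 7)²/4 = (¼)*(-8)² = (¼)*64 = 16)
y(T, c) = 27
N(x) = 27
I(Y, g) = 6 + Y (I(Y, g) = Y - 2*(-3) = Y - 1*(-6) = Y + 6 = 6 + Y)
I(5, -1*(-3))*N(p) = (6 + 5)*27 = 11*27 = 297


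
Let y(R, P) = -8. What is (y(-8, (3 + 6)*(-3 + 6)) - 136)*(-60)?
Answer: 8640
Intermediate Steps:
(y(-8, (3 + 6)*(-3 + 6)) - 136)*(-60) = (-8 - 136)*(-60) = -144*(-60) = 8640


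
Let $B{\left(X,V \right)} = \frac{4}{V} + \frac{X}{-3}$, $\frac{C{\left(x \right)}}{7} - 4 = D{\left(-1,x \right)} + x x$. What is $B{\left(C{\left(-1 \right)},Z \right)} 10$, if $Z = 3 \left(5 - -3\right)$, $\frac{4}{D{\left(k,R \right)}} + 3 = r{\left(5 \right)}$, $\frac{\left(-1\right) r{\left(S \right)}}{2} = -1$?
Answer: $- \frac{65}{3} \approx -21.667$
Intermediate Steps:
$r{\left(S \right)} = 2$ ($r{\left(S \right)} = \left(-2\right) \left(-1\right) = 2$)
$D{\left(k,R \right)} = -4$ ($D{\left(k,R \right)} = \frac{4}{-3 + 2} = \frac{4}{-1} = 4 \left(-1\right) = -4$)
$C{\left(x \right)} = 7 x^{2}$ ($C{\left(x \right)} = 28 + 7 \left(-4 + x x\right) = 28 + 7 \left(-4 + x^{2}\right) = 28 + \left(-28 + 7 x^{2}\right) = 7 x^{2}$)
$Z = 24$ ($Z = 3 \left(5 + 3\right) = 3 \cdot 8 = 24$)
$B{\left(X,V \right)} = \frac{4}{V} - \frac{X}{3}$ ($B{\left(X,V \right)} = \frac{4}{V} + X \left(- \frac{1}{3}\right) = \frac{4}{V} - \frac{X}{3}$)
$B{\left(C{\left(-1 \right)},Z \right)} 10 = \left(\frac{4}{24} - \frac{7 \left(-1\right)^{2}}{3}\right) 10 = \left(4 \cdot \frac{1}{24} - \frac{7 \cdot 1}{3}\right) 10 = \left(\frac{1}{6} - \frac{7}{3}\right) 10 = \left(- \frac{13}{6}\right) 10 = - \frac{65}{3}$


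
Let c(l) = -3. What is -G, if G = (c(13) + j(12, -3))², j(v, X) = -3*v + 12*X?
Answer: -5625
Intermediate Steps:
G = 5625 (G = (-3 + (-3*12 + 12*(-3)))² = (-3 + (-36 - 36))² = (-3 - 72)² = (-75)² = 5625)
-G = -1*5625 = -5625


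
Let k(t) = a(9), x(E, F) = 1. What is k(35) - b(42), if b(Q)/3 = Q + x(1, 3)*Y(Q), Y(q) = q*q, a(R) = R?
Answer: -5409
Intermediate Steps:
Y(q) = q²
k(t) = 9
b(Q) = 3*Q + 3*Q² (b(Q) = 3*(Q + 1*Q²) = 3*(Q + Q²) = 3*Q + 3*Q²)
k(35) - b(42) = 9 - 3*42*(1 + 42) = 9 - 3*42*43 = 9 - 1*5418 = 9 - 5418 = -5409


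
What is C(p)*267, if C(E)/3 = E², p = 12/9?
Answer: 1424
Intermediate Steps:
p = 4/3 (p = 12*(⅑) = 4/3 ≈ 1.3333)
C(E) = 3*E²
C(p)*267 = (3*(4/3)²)*267 = (3*(16/9))*267 = (16/3)*267 = 1424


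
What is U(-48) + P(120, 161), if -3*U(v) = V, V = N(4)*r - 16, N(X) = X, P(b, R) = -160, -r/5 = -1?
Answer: -484/3 ≈ -161.33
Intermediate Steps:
r = 5 (r = -5*(-1) = 5)
V = 4 (V = 4*5 - 16 = 20 - 16 = 4)
U(v) = -4/3 (U(v) = -1/3*4 = -4/3)
U(-48) + P(120, 161) = -4/3 - 160 = -484/3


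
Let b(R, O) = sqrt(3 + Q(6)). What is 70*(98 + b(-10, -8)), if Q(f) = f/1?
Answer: 7070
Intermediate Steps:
Q(f) = f (Q(f) = f*1 = f)
b(R, O) = 3 (b(R, O) = sqrt(3 + 6) = sqrt(9) = 3)
70*(98 + b(-10, -8)) = 70*(98 + 3) = 70*101 = 7070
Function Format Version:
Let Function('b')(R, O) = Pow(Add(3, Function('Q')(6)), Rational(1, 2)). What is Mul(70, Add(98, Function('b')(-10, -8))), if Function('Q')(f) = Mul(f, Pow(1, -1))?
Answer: 7070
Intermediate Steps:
Function('Q')(f) = f (Function('Q')(f) = Mul(f, 1) = f)
Function('b')(R, O) = 3 (Function('b')(R, O) = Pow(Add(3, 6), Rational(1, 2)) = Pow(9, Rational(1, 2)) = 3)
Mul(70, Add(98, Function('b')(-10, -8))) = Mul(70, Add(98, 3)) = Mul(70, 101) = 7070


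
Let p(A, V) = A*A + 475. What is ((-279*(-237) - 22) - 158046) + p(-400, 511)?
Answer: 68530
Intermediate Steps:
p(A, V) = 475 + A**2 (p(A, V) = A**2 + 475 = 475 + A**2)
((-279*(-237) - 22) - 158046) + p(-400, 511) = ((-279*(-237) - 22) - 158046) + (475 + (-400)**2) = ((66123 - 22) - 158046) + (475 + 160000) = (66101 - 158046) + 160475 = -91945 + 160475 = 68530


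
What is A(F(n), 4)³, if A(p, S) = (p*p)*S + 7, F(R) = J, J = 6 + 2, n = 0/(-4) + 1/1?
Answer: 18191447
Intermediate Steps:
n = 1 (n = 0*(-¼) + 1*1 = 0 + 1 = 1)
J = 8
F(R) = 8
A(p, S) = 7 + S*p² (A(p, S) = p²*S + 7 = S*p² + 7 = 7 + S*p²)
A(F(n), 4)³ = (7 + 4*8²)³ = (7 + 4*64)³ = (7 + 256)³ = 263³ = 18191447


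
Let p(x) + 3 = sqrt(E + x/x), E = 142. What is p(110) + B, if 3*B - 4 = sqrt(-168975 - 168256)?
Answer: -5/3 + sqrt(143) + I*sqrt(337231)/3 ≈ 10.292 + 193.57*I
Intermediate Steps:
p(x) = -3 + sqrt(143) (p(x) = -3 + sqrt(142 + x/x) = -3 + sqrt(142 + 1) = -3 + sqrt(143))
B = 4/3 + I*sqrt(337231)/3 (B = 4/3 + sqrt(-168975 - 168256)/3 = 4/3 + sqrt(-337231)/3 = 4/3 + (I*sqrt(337231))/3 = 4/3 + I*sqrt(337231)/3 ≈ 1.3333 + 193.57*I)
p(110) + B = (-3 + sqrt(143)) + (4/3 + I*sqrt(337231)/3) = -5/3 + sqrt(143) + I*sqrt(337231)/3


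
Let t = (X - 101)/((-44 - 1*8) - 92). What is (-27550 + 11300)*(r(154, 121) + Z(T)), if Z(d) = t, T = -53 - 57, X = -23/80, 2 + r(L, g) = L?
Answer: -952869125/384 ≈ -2.4814e+6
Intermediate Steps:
r(L, g) = -2 + L
X = -23/80 (X = -23*1/80 = -23/80 ≈ -0.28750)
t = 2701/3840 (t = (-23/80 - 101)/((-44 - 1*8) - 92) = -8103/(80*((-44 - 8) - 92)) = -8103/(80*(-52 - 92)) = -8103/80/(-144) = -8103/80*(-1/144) = 2701/3840 ≈ 0.70339)
T = -110
Z(d) = 2701/3840
(-27550 + 11300)*(r(154, 121) + Z(T)) = (-27550 + 11300)*((-2 + 154) + 2701/3840) = -16250*(152 + 2701/3840) = -16250*586381/3840 = -952869125/384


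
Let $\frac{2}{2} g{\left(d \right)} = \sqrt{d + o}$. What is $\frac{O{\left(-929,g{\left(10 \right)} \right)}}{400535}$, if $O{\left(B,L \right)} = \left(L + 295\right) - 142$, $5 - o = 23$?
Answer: $\frac{153}{400535} + \frac{2 i \sqrt{2}}{400535} \approx 0.00038199 + 7.0616 \cdot 10^{-6} i$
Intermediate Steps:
$o = -18$ ($o = 5 - 23 = -18$)
$g{\left(d \right)} = \sqrt{-18 + d}$ ($g{\left(d \right)} = \sqrt{d - 18} = \sqrt{-18 + d}$)
$O{\left(B,L \right)} = 153 + L$ ($O{\left(B,L \right)} = \left(295 + L\right) - 142 = 153 + L$)
$\frac{O{\left(-929,g{\left(10 \right)} \right)}}{400535} = \frac{153 + \sqrt{-18 + 10}}{400535} = \left(153 + \sqrt{-8}\right) \frac{1}{400535} = \left(153 + 2 i \sqrt{2}\right) \frac{1}{400535} = \frac{153}{400535} + \frac{2 i \sqrt{2}}{400535}$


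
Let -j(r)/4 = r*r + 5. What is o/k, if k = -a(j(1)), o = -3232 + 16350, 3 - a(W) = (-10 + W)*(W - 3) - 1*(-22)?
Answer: 14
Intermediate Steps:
j(r) = -20 - 4*r**2 (j(r) = -4*(r*r + 5) = -4*(r**2 + 5) = -4*(5 + r**2) = -20 - 4*r**2)
a(W) = -19 - (-10 + W)*(-3 + W) (a(W) = 3 - ((-10 + W)*(W - 3) - 1*(-22)) = 3 - ((-10 + W)*(-3 + W) + 22) = 3 - (22 + (-10 + W)*(-3 + W)) = 3 + (-22 - (-10 + W)*(-3 + W)) = -19 - (-10 + W)*(-3 + W))
o = 13118
k = 937 (k = -(-49 - (-20 - 4*1**2)**2 + 13*(-20 - 4*1**2)) = -(-49 - (-20 - 4*1)**2 + 13*(-20 - 4*1)) = -(-49 - (-20 - 4)**2 + 13*(-20 - 4)) = -(-49 - 1*(-24)**2 + 13*(-24)) = -(-49 - 1*576 - 312) = -(-49 - 576 - 312) = -1*(-937) = 937)
o/k = 13118/937 = 13118*(1/937) = 14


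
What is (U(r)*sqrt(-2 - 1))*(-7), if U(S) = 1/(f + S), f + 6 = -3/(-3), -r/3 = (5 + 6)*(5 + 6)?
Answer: 7*I*sqrt(3)/368 ≈ 0.032947*I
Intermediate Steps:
r = -363 (r = -3*(5 + 6)*(5 + 6) = -33*11 = -3*121 = -363)
f = -5 (f = -6 - 3/(-3) = -6 - 3*(-1/3) = -6 + 1 = -5)
U(S) = 1/(-5 + S)
(U(r)*sqrt(-2 - 1))*(-7) = (sqrt(-2 - 1)/(-5 - 363))*(-7) = (sqrt(-3)/(-368))*(-7) = -I*sqrt(3)/368*(-7) = 7*I*sqrt(3)/368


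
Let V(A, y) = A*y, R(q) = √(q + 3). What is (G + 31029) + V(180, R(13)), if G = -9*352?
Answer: 28581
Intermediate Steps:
R(q) = √(3 + q)
G = -3168
(G + 31029) + V(180, R(13)) = (-3168 + 31029) + 180*√(3 + 13) = 27861 + 180*√16 = 27861 + 180*4 = 27861 + 720 = 28581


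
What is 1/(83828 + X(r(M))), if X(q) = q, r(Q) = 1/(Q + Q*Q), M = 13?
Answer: 182/15256697 ≈ 1.1929e-5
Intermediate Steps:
r(Q) = 1/(Q + Q²)
1/(83828 + X(r(M))) = 1/(83828 + 1/(13*(1 + 13))) = 1/(83828 + (1/13)/14) = 1/(83828 + (1/13)*(1/14)) = 1/(83828 + 1/182) = 1/(15256697/182) = 182/15256697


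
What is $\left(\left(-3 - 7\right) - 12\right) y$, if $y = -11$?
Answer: $242$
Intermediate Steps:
$\left(\left(-3 - 7\right) - 12\right) y = \left(\left(-3 - 7\right) - 12\right) \left(-11\right) = \left(-10 - 12\right) \left(-11\right) = \left(-22\right) \left(-11\right) = 242$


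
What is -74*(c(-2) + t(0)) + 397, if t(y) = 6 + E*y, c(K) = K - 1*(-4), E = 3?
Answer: -195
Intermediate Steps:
c(K) = 4 + K (c(K) = K + 4 = 4 + K)
t(y) = 6 + 3*y
-74*(c(-2) + t(0)) + 397 = -74*((4 - 2) + (6 + 3*0)) + 397 = -74*(2 + (6 + 0)) + 397 = -74*(2 + 6) + 397 = -74*8 + 397 = -592 + 397 = -195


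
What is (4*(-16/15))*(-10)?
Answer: 128/3 ≈ 42.667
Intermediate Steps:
(4*(-16/15))*(-10) = -64/15*(-10) = 128/3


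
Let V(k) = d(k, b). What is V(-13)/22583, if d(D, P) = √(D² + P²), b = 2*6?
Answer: √313/22583 ≈ 0.00078341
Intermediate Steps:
b = 12
V(k) = √(144 + k²) (V(k) = √(k² + 12²) = √(k² + 144) = √(144 + k²))
V(-13)/22583 = √(144 + (-13)²)/22583 = √(144 + 169)*(1/22583) = √313*(1/22583) = √313/22583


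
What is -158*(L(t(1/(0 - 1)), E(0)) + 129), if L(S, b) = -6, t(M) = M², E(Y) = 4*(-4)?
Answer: -19434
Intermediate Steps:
E(Y) = -16
-158*(L(t(1/(0 - 1)), E(0)) + 129) = -158*(-6 + 129) = -158*123 = -19434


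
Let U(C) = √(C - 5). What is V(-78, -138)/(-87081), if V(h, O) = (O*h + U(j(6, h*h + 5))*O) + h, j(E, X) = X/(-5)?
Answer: -3562/29027 + 46*I*√30570/145135 ≈ -0.12271 + 0.055416*I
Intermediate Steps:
j(E, X) = -X/5 (j(E, X) = X*(-⅕) = -X/5)
U(C) = √(-5 + C)
V(h, O) = h + O*h + O*√(-6 - h²/5) (V(h, O) = (O*h + √(-5 - (h*h + 5)/5)*O) + h = (O*h + √(-5 - (h² + 5)/5)*O) + h = (O*h + √(-5 - (5 + h²)/5)*O) + h = (O*h + √(-5 + (-1 - h²/5))*O) + h = (O*h + √(-6 - h²/5)*O) + h = (O*h + O*√(-6 - h²/5)) + h = h + O*h + O*√(-6 - h²/5))
V(-78, -138)/(-87081) = (-78 - 138*(-78) + (⅕)*(-138)*√(-150 - 5*(-78)²))/(-87081) = (-78 + 10764 + (⅕)*(-138)*√(-150 - 5*6084))*(-1/87081) = (-78 + 10764 + (⅕)*(-138)*√(-150 - 30420))*(-1/87081) = (-78 + 10764 + (⅕)*(-138)*√(-30570))*(-1/87081) = (-78 + 10764 + (⅕)*(-138)*(I*√30570))*(-1/87081) = (-78 + 10764 - 138*I*√30570/5)*(-1/87081) = (10686 - 138*I*√30570/5)*(-1/87081) = -3562/29027 + 46*I*√30570/145135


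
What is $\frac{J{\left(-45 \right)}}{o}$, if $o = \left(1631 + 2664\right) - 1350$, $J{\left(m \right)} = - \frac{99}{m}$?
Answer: $\frac{11}{14725} \approx 0.00074703$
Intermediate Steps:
$o = 2945$ ($o = 4295 - 1350 = 2945$)
$\frac{J{\left(-45 \right)}}{o} = \frac{\left(-99\right) \frac{1}{-45}}{2945} = \left(-99\right) \left(- \frac{1}{45}\right) \frac{1}{2945} = \frac{11}{5} \cdot \frac{1}{2945} = \frac{11}{14725}$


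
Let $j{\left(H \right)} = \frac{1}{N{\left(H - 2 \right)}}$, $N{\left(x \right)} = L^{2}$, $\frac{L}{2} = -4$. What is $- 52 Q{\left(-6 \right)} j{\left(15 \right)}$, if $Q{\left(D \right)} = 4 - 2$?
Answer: $- \frac{13}{8} \approx -1.625$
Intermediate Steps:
$L = -8$ ($L = 2 \left(-4\right) = -8$)
$N{\left(x \right)} = 64$ ($N{\left(x \right)} = \left(-8\right)^{2} = 64$)
$j{\left(H \right)} = \frac{1}{64}$
$Q{\left(D \right)} = 2$
$- 52 Q{\left(-6 \right)} j{\left(15 \right)} = \left(-52\right) 2 \cdot \frac{1}{64} = \left(-104\right) \frac{1}{64} = - \frac{13}{8}$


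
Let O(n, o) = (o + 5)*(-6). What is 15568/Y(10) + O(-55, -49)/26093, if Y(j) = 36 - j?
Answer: 203111344/339209 ≈ 598.78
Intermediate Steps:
O(n, o) = -30 - 6*o (O(n, o) = (5 + o)*(-6) = -30 - 6*o)
15568/Y(10) + O(-55, -49)/26093 = 15568/(36 - 1*10) + (-30 - 6*(-49))/26093 = 15568/(36 - 10) + (-30 + 294)*(1/26093) = 15568/26 + 264*(1/26093) = 15568*(1/26) + 264/26093 = 7784/13 + 264/26093 = 203111344/339209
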